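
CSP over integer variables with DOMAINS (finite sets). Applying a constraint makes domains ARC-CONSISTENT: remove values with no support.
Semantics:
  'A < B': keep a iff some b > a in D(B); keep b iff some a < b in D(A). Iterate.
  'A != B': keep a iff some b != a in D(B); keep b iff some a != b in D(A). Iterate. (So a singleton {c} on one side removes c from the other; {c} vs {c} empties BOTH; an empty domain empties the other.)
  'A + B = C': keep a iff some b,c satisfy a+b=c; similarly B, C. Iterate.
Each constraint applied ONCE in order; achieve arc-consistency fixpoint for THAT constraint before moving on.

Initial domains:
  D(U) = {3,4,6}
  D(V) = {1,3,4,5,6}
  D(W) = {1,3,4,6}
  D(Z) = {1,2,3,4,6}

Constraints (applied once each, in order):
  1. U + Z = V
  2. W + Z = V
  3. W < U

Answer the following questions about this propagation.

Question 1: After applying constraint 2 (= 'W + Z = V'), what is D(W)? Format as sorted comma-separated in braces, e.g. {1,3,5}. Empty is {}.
Constraint 1 (U + Z = V) on D(U)={3,4,6} D(Z)={1,2,3,4,6} D(V)={1,3,4,5,6}: U {3,4,6}->{3,4}; Z {1,2,3,4,6}->{1,2,3}; V {1,3,4,5,6}->{4,5,6}
Constraint 2 (W + Z = V) on D(W)={1,3,4,6} D(Z)={1,2,3} D(V)={4,5,6}: W {1,3,4,6}->{1,3,4}
So after constraint 2: D(W) = {1,3,4}

Answer: {1,3,4}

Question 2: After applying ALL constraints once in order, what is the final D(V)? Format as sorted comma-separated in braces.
Answer: {4,5,6}

Derivation:
Constraint 1 (U + Z = V) on D(U)={3,4,6} D(Z)={1,2,3,4,6} D(V)={1,3,4,5,6}: U {3,4,6}->{3,4}; Z {1,2,3,4,6}->{1,2,3}; V {1,3,4,5,6}->{4,5,6}
Constraint 2 (W + Z = V) on D(W)={1,3,4,6} D(Z)={1,2,3} D(V)={4,5,6}: W {1,3,4,6}->{1,3,4}
Constraint 3 (W < U) on D(W)={1,3,4} D(U)={3,4}: W {1,3,4}->{1,3}
So after all 3 constraints: D(V) = {4,5,6}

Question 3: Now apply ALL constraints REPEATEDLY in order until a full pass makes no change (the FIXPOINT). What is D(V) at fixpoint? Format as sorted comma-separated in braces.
pass 0 (initial): D(V)={1,3,4,5,6}
pass 1: U {3,4,6}->{3,4}; V {1,3,4,5,6}->{4,5,6}; W {1,3,4,6}->{1,3}; Z {1,2,3,4,6}->{1,2,3}
pass 2: no change
Fixpoint after 2 passes: D(V) = {4,5,6}

Answer: {4,5,6}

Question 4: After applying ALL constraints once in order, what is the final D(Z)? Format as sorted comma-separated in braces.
Constraint 1 (U + Z = V) on D(U)={3,4,6} D(Z)={1,2,3,4,6} D(V)={1,3,4,5,6}: U {3,4,6}->{3,4}; Z {1,2,3,4,6}->{1,2,3}; V {1,3,4,5,6}->{4,5,6}
Constraint 2 (W + Z = V) on D(W)={1,3,4,6} D(Z)={1,2,3} D(V)={4,5,6}: W {1,3,4,6}->{1,3,4}
Constraint 3 (W < U) on D(W)={1,3,4} D(U)={3,4}: W {1,3,4}->{1,3}
So after all 3 constraints: D(Z) = {1,2,3}

Answer: {1,2,3}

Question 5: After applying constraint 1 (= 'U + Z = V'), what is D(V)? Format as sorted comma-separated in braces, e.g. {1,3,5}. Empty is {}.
Answer: {4,5,6}

Derivation:
Constraint 1 (U + Z = V) on D(U)={3,4,6} D(Z)={1,2,3,4,6} D(V)={1,3,4,5,6}: U {3,4,6}->{3,4}; Z {1,2,3,4,6}->{1,2,3}; V {1,3,4,5,6}->{4,5,6}
So after constraint 1: D(V) = {4,5,6}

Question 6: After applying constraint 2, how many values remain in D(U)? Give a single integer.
Answer: 2

Derivation:
Constraint 1 (U + Z = V) on D(U)={3,4,6} D(Z)={1,2,3,4,6} D(V)={1,3,4,5,6}: U {3,4,6}->{3,4}; Z {1,2,3,4,6}->{1,2,3}; V {1,3,4,5,6}->{4,5,6}
Constraint 2 (W + Z = V) on D(W)={1,3,4,6} D(Z)={1,2,3} D(V)={4,5,6}: W {1,3,4,6}->{1,3,4}
So after constraint 2: D(U)={3,4}, size = 2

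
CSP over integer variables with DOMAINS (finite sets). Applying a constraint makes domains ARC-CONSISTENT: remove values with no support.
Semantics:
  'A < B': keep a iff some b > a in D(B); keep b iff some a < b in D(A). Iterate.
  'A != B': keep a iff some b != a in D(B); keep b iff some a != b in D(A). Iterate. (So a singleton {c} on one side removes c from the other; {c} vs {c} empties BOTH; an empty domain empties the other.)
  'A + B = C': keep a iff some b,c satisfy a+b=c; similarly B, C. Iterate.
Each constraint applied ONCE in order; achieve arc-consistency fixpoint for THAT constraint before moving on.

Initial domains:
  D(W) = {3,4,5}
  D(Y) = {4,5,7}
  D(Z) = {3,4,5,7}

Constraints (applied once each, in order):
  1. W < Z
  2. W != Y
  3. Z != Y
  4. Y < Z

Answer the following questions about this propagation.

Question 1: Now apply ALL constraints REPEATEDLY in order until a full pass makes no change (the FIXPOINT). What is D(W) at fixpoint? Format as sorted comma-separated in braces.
pass 0 (initial): D(W)={3,4,5}
pass 1: Y {4,5,7}->{4,5}; Z {3,4,5,7}->{5,7}
pass 2: no change
Fixpoint after 2 passes: D(W) = {3,4,5}

Answer: {3,4,5}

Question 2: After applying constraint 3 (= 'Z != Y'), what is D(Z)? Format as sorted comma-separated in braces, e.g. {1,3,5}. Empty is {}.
Constraint 1 (W < Z) on D(W)={3,4,5} D(Z)={3,4,5,7}: Z {3,4,5,7}->{4,5,7}
Constraint 2 (W != Y) on D(W)={3,4,5} D(Y)={4,5,7}: no change
Constraint 3 (Z != Y) on D(Z)={4,5,7} D(Y)={4,5,7}: no change
So after constraint 3: D(Z) = {4,5,7}

Answer: {4,5,7}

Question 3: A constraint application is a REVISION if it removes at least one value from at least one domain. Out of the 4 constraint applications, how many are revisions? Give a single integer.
Answer: 2

Derivation:
Constraint 1 (W < Z) on D(W)={3,4,5} D(Z)={3,4,5,7}: Z {3,4,5,7}->{4,5,7} => REVISION
Constraint 2 (W != Y) on D(W)={3,4,5} D(Y)={4,5,7}: no change => not a revision
Constraint 3 (Z != Y) on D(Z)={4,5,7} D(Y)={4,5,7}: no change => not a revision
Constraint 4 (Y < Z) on D(Y)={4,5,7} D(Z)={4,5,7}: Y {4,5,7}->{4,5}; Z {4,5,7}->{5,7} => REVISION
Total revisions = 2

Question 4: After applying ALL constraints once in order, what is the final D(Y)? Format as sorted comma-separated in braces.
Answer: {4,5}

Derivation:
Constraint 1 (W < Z) on D(W)={3,4,5} D(Z)={3,4,5,7}: Z {3,4,5,7}->{4,5,7}
Constraint 2 (W != Y) on D(W)={3,4,5} D(Y)={4,5,7}: no change
Constraint 3 (Z != Y) on D(Z)={4,5,7} D(Y)={4,5,7}: no change
Constraint 4 (Y < Z) on D(Y)={4,5,7} D(Z)={4,5,7}: Y {4,5,7}->{4,5}; Z {4,5,7}->{5,7}
So after all 4 constraints: D(Y) = {4,5}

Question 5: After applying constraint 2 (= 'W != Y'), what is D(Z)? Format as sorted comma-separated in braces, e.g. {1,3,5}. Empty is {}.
Answer: {4,5,7}

Derivation:
Constraint 1 (W < Z) on D(W)={3,4,5} D(Z)={3,4,5,7}: Z {3,4,5,7}->{4,5,7}
Constraint 2 (W != Y) on D(W)={3,4,5} D(Y)={4,5,7}: no change
So after constraint 2: D(Z) = {4,5,7}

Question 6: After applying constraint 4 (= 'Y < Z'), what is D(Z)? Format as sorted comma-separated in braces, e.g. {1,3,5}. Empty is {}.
Constraint 1 (W < Z) on D(W)={3,4,5} D(Z)={3,4,5,7}: Z {3,4,5,7}->{4,5,7}
Constraint 2 (W != Y) on D(W)={3,4,5} D(Y)={4,5,7}: no change
Constraint 3 (Z != Y) on D(Z)={4,5,7} D(Y)={4,5,7}: no change
Constraint 4 (Y < Z) on D(Y)={4,5,7} D(Z)={4,5,7}: Y {4,5,7}->{4,5}; Z {4,5,7}->{5,7}
So after constraint 4: D(Z) = {5,7}

Answer: {5,7}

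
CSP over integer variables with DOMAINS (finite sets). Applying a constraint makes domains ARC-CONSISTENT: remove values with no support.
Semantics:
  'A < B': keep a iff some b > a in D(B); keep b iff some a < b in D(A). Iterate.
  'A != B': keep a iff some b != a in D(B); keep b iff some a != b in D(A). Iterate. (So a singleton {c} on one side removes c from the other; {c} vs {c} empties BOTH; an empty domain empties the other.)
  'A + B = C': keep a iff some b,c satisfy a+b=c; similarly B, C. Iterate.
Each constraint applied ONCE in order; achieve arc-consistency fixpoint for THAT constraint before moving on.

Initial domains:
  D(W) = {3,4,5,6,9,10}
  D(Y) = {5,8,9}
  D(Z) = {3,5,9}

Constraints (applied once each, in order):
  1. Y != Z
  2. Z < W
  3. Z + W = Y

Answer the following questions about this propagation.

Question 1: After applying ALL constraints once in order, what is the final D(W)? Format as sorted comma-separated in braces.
Answer: {4,5,6}

Derivation:
Constraint 1 (Y != Z) on D(Y)={5,8,9} D(Z)={3,5,9}: no change
Constraint 2 (Z < W) on D(Z)={3,5,9} D(W)={3,4,5,6,9,10}: W {3,4,5,6,9,10}->{4,5,6,9,10}
Constraint 3 (Z + W = Y) on D(Z)={3,5,9} D(W)={4,5,6,9,10} D(Y)={5,8,9}: Z {3,5,9}->{3,5}; W {4,5,6,9,10}->{4,5,6}; Y {5,8,9}->{8,9}
So after all 3 constraints: D(W) = {4,5,6}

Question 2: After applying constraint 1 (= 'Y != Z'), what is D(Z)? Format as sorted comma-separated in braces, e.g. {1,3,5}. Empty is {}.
Answer: {3,5,9}

Derivation:
Constraint 1 (Y != Z) on D(Y)={5,8,9} D(Z)={3,5,9}: no change
So after constraint 1: D(Z) = {3,5,9}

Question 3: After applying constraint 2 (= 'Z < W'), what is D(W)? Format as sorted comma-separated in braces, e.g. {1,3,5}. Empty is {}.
Answer: {4,5,6,9,10}

Derivation:
Constraint 1 (Y != Z) on D(Y)={5,8,9} D(Z)={3,5,9}: no change
Constraint 2 (Z < W) on D(Z)={3,5,9} D(W)={3,4,5,6,9,10}: W {3,4,5,6,9,10}->{4,5,6,9,10}
So after constraint 2: D(W) = {4,5,6,9,10}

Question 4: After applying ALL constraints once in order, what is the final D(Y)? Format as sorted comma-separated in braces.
Answer: {8,9}

Derivation:
Constraint 1 (Y != Z) on D(Y)={5,8,9} D(Z)={3,5,9}: no change
Constraint 2 (Z < W) on D(Z)={3,5,9} D(W)={3,4,5,6,9,10}: W {3,4,5,6,9,10}->{4,5,6,9,10}
Constraint 3 (Z + W = Y) on D(Z)={3,5,9} D(W)={4,5,6,9,10} D(Y)={5,8,9}: Z {3,5,9}->{3,5}; W {4,5,6,9,10}->{4,5,6}; Y {5,8,9}->{8,9}
So after all 3 constraints: D(Y) = {8,9}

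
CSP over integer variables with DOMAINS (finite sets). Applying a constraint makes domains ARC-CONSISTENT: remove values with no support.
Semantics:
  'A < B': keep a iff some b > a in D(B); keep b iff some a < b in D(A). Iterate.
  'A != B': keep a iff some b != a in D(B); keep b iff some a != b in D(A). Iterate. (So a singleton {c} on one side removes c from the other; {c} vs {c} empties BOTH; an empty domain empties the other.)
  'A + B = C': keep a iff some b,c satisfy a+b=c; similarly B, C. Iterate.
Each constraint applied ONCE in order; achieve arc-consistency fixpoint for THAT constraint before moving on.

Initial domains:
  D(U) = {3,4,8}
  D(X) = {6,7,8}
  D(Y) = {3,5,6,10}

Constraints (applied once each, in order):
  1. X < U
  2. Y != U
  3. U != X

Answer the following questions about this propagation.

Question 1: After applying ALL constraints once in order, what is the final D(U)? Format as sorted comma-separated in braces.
Constraint 1 (X < U) on D(X)={6,7,8} D(U)={3,4,8}: X {6,7,8}->{6,7}; U {3,4,8}->{8}
Constraint 2 (Y != U) on D(Y)={3,5,6,10} D(U)={8}: no change
Constraint 3 (U != X) on D(U)={8} D(X)={6,7}: no change
So after all 3 constraints: D(U) = {8}

Answer: {8}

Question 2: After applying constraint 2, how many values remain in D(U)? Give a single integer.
Answer: 1

Derivation:
Constraint 1 (X < U) on D(X)={6,7,8} D(U)={3,4,8}: X {6,7,8}->{6,7}; U {3,4,8}->{8}
Constraint 2 (Y != U) on D(Y)={3,5,6,10} D(U)={8}: no change
So after constraint 2: D(U)={8}, size = 1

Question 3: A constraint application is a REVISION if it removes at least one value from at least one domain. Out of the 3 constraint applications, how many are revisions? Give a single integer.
Answer: 1

Derivation:
Constraint 1 (X < U) on D(X)={6,7,8} D(U)={3,4,8}: X {6,7,8}->{6,7}; U {3,4,8}->{8} => REVISION
Constraint 2 (Y != U) on D(Y)={3,5,6,10} D(U)={8}: no change => not a revision
Constraint 3 (U != X) on D(U)={8} D(X)={6,7}: no change => not a revision
Total revisions = 1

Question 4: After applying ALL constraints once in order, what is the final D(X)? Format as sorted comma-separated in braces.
Answer: {6,7}

Derivation:
Constraint 1 (X < U) on D(X)={6,7,8} D(U)={3,4,8}: X {6,7,8}->{6,7}; U {3,4,8}->{8}
Constraint 2 (Y != U) on D(Y)={3,5,6,10} D(U)={8}: no change
Constraint 3 (U != X) on D(U)={8} D(X)={6,7}: no change
So after all 3 constraints: D(X) = {6,7}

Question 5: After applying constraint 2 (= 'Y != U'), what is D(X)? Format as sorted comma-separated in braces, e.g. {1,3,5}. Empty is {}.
Answer: {6,7}

Derivation:
Constraint 1 (X < U) on D(X)={6,7,8} D(U)={3,4,8}: X {6,7,8}->{6,7}; U {3,4,8}->{8}
Constraint 2 (Y != U) on D(Y)={3,5,6,10} D(U)={8}: no change
So after constraint 2: D(X) = {6,7}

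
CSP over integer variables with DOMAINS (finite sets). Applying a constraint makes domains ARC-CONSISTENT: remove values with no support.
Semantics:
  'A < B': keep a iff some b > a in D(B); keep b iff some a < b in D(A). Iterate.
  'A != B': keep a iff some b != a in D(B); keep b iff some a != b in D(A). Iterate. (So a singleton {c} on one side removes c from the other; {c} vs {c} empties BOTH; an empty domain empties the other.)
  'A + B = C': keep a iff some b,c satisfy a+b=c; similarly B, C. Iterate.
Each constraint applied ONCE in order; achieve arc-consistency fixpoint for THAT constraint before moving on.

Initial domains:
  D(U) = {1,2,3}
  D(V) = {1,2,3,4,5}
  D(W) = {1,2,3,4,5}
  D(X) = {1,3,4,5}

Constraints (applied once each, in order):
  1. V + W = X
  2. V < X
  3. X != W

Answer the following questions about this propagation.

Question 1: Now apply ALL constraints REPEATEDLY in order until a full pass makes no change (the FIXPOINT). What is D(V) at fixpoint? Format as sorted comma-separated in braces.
pass 0 (initial): D(V)={1,2,3,4,5}
pass 1: V {1,2,3,4,5}->{1,2,3,4}; W {1,2,3,4,5}->{1,2,3,4}; X {1,3,4,5}->{3,4,5}
pass 2: no change
Fixpoint after 2 passes: D(V) = {1,2,3,4}

Answer: {1,2,3,4}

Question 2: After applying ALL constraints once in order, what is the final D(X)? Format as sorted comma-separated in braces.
Constraint 1 (V + W = X) on D(V)={1,2,3,4,5} D(W)={1,2,3,4,5} D(X)={1,3,4,5}: V {1,2,3,4,5}->{1,2,3,4}; W {1,2,3,4,5}->{1,2,3,4}; X {1,3,4,5}->{3,4,5}
Constraint 2 (V < X) on D(V)={1,2,3,4} D(X)={3,4,5}: no change
Constraint 3 (X != W) on D(X)={3,4,5} D(W)={1,2,3,4}: no change
So after all 3 constraints: D(X) = {3,4,5}

Answer: {3,4,5}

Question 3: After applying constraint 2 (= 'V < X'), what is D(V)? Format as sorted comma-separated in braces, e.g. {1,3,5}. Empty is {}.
Constraint 1 (V + W = X) on D(V)={1,2,3,4,5} D(W)={1,2,3,4,5} D(X)={1,3,4,5}: V {1,2,3,4,5}->{1,2,3,4}; W {1,2,3,4,5}->{1,2,3,4}; X {1,3,4,5}->{3,4,5}
Constraint 2 (V < X) on D(V)={1,2,3,4} D(X)={3,4,5}: no change
So after constraint 2: D(V) = {1,2,3,4}

Answer: {1,2,3,4}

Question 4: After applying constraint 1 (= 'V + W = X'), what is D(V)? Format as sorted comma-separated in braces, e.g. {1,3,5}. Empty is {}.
Constraint 1 (V + W = X) on D(V)={1,2,3,4,5} D(W)={1,2,3,4,5} D(X)={1,3,4,5}: V {1,2,3,4,5}->{1,2,3,4}; W {1,2,3,4,5}->{1,2,3,4}; X {1,3,4,5}->{3,4,5}
So after constraint 1: D(V) = {1,2,3,4}

Answer: {1,2,3,4}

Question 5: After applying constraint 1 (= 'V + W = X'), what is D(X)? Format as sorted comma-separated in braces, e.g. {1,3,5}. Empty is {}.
Constraint 1 (V + W = X) on D(V)={1,2,3,4,5} D(W)={1,2,3,4,5} D(X)={1,3,4,5}: V {1,2,3,4,5}->{1,2,3,4}; W {1,2,3,4,5}->{1,2,3,4}; X {1,3,4,5}->{3,4,5}
So after constraint 1: D(X) = {3,4,5}

Answer: {3,4,5}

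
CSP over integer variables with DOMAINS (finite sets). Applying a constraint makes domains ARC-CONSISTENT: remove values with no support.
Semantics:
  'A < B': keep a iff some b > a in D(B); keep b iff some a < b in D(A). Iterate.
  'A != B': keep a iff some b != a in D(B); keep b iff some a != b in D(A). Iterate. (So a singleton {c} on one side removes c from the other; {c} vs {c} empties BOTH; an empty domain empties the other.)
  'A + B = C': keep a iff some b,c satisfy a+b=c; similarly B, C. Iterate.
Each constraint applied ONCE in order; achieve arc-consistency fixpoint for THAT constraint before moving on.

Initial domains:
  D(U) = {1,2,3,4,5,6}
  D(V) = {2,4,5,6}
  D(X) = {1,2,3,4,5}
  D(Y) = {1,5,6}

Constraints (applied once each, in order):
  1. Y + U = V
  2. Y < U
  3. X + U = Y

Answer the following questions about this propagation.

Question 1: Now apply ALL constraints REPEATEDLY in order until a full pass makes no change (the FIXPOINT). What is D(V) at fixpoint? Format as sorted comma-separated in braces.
Answer: {}

Derivation:
pass 0 (initial): D(V)={2,4,5,6}
pass 1: U {1,2,3,4,5,6}->{}; X {1,2,3,4,5}->{}; Y {1,5,6}->{}
pass 2: V {2,4,5,6}->{}
pass 3: no change
Fixpoint after 3 passes: D(V) = {}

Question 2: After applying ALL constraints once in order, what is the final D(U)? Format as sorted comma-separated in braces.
Constraint 1 (Y + U = V) on D(Y)={1,5,6} D(U)={1,2,3,4,5,6} D(V)={2,4,5,6}: Y {1,5,6}->{1,5}; U {1,2,3,4,5,6}->{1,3,4,5}
Constraint 2 (Y < U) on D(Y)={1,5} D(U)={1,3,4,5}: Y {1,5}->{1}; U {1,3,4,5}->{3,4,5}
Constraint 3 (X + U = Y) on D(X)={1,2,3,4,5} D(U)={3,4,5} D(Y)={1}: X {1,2,3,4,5}->{}; U {3,4,5}->{}; Y {1}->{}
So after all 3 constraints: D(U) = {}

Answer: {}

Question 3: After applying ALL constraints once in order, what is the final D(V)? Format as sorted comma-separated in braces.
Answer: {2,4,5,6}

Derivation:
Constraint 1 (Y + U = V) on D(Y)={1,5,6} D(U)={1,2,3,4,5,6} D(V)={2,4,5,6}: Y {1,5,6}->{1,5}; U {1,2,3,4,5,6}->{1,3,4,5}
Constraint 2 (Y < U) on D(Y)={1,5} D(U)={1,3,4,5}: Y {1,5}->{1}; U {1,3,4,5}->{3,4,5}
Constraint 3 (X + U = Y) on D(X)={1,2,3,4,5} D(U)={3,4,5} D(Y)={1}: X {1,2,3,4,5}->{}; U {3,4,5}->{}; Y {1}->{}
So after all 3 constraints: D(V) = {2,4,5,6}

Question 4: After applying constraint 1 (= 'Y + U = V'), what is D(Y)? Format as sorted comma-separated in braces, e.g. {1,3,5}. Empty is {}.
Answer: {1,5}

Derivation:
Constraint 1 (Y + U = V) on D(Y)={1,5,6} D(U)={1,2,3,4,5,6} D(V)={2,4,5,6}: Y {1,5,6}->{1,5}; U {1,2,3,4,5,6}->{1,3,4,5}
So after constraint 1: D(Y) = {1,5}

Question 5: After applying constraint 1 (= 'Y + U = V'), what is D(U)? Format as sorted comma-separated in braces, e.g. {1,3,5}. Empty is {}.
Answer: {1,3,4,5}

Derivation:
Constraint 1 (Y + U = V) on D(Y)={1,5,6} D(U)={1,2,3,4,5,6} D(V)={2,4,5,6}: Y {1,5,6}->{1,5}; U {1,2,3,4,5,6}->{1,3,4,5}
So after constraint 1: D(U) = {1,3,4,5}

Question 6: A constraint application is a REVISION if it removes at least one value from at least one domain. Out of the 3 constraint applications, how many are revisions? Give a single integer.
Answer: 3

Derivation:
Constraint 1 (Y + U = V) on D(Y)={1,5,6} D(U)={1,2,3,4,5,6} D(V)={2,4,5,6}: Y {1,5,6}->{1,5}; U {1,2,3,4,5,6}->{1,3,4,5} => REVISION
Constraint 2 (Y < U) on D(Y)={1,5} D(U)={1,3,4,5}: Y {1,5}->{1}; U {1,3,4,5}->{3,4,5} => REVISION
Constraint 3 (X + U = Y) on D(X)={1,2,3,4,5} D(U)={3,4,5} D(Y)={1}: X {1,2,3,4,5}->{}; U {3,4,5}->{}; Y {1}->{} => REVISION
Total revisions = 3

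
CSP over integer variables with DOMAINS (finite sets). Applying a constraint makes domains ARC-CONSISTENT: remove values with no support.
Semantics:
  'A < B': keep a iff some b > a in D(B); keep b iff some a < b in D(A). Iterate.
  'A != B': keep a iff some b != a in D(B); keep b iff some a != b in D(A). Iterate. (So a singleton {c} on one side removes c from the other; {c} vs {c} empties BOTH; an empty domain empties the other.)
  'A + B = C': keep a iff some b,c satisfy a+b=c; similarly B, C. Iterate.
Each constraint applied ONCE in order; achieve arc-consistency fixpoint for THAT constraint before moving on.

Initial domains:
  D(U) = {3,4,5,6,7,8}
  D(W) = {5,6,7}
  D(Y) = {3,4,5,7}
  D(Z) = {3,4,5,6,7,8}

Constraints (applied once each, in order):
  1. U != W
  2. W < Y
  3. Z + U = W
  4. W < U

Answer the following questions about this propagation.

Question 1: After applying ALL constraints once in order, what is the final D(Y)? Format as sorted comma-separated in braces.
Answer: {7}

Derivation:
Constraint 1 (U != W) on D(U)={3,4,5,6,7,8} D(W)={5,6,7}: no change
Constraint 2 (W < Y) on D(W)={5,6,7} D(Y)={3,4,5,7}: W {5,6,7}->{5,6}; Y {3,4,5,7}->{7}
Constraint 3 (Z + U = W) on D(Z)={3,4,5,6,7,8} D(U)={3,4,5,6,7,8} D(W)={5,6}: Z {3,4,5,6,7,8}->{3}; U {3,4,5,6,7,8}->{3}; W {5,6}->{6}
Constraint 4 (W < U) on D(W)={6} D(U)={3}: W {6}->{}; U {3}->{}
So after all 4 constraints: D(Y) = {7}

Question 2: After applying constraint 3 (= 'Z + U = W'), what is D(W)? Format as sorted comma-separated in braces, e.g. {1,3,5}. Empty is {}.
Constraint 1 (U != W) on D(U)={3,4,5,6,7,8} D(W)={5,6,7}: no change
Constraint 2 (W < Y) on D(W)={5,6,7} D(Y)={3,4,5,7}: W {5,6,7}->{5,6}; Y {3,4,5,7}->{7}
Constraint 3 (Z + U = W) on D(Z)={3,4,5,6,7,8} D(U)={3,4,5,6,7,8} D(W)={5,6}: Z {3,4,5,6,7,8}->{3}; U {3,4,5,6,7,8}->{3}; W {5,6}->{6}
So after constraint 3: D(W) = {6}

Answer: {6}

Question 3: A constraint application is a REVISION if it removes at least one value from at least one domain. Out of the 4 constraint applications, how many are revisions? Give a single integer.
Constraint 1 (U != W) on D(U)={3,4,5,6,7,8} D(W)={5,6,7}: no change => not a revision
Constraint 2 (W < Y) on D(W)={5,6,7} D(Y)={3,4,5,7}: W {5,6,7}->{5,6}; Y {3,4,5,7}->{7} => REVISION
Constraint 3 (Z + U = W) on D(Z)={3,4,5,6,7,8} D(U)={3,4,5,6,7,8} D(W)={5,6}: Z {3,4,5,6,7,8}->{3}; U {3,4,5,6,7,8}->{3}; W {5,6}->{6} => REVISION
Constraint 4 (W < U) on D(W)={6} D(U)={3}: W {6}->{}; U {3}->{} => REVISION
Total revisions = 3

Answer: 3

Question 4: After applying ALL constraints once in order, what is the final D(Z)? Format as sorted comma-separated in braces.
Answer: {3}

Derivation:
Constraint 1 (U != W) on D(U)={3,4,5,6,7,8} D(W)={5,6,7}: no change
Constraint 2 (W < Y) on D(W)={5,6,7} D(Y)={3,4,5,7}: W {5,6,7}->{5,6}; Y {3,4,5,7}->{7}
Constraint 3 (Z + U = W) on D(Z)={3,4,5,6,7,8} D(U)={3,4,5,6,7,8} D(W)={5,6}: Z {3,4,5,6,7,8}->{3}; U {3,4,5,6,7,8}->{3}; W {5,6}->{6}
Constraint 4 (W < U) on D(W)={6} D(U)={3}: W {6}->{}; U {3}->{}
So after all 4 constraints: D(Z) = {3}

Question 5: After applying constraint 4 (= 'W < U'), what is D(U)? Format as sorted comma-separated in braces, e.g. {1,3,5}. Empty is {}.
Constraint 1 (U != W) on D(U)={3,4,5,6,7,8} D(W)={5,6,7}: no change
Constraint 2 (W < Y) on D(W)={5,6,7} D(Y)={3,4,5,7}: W {5,6,7}->{5,6}; Y {3,4,5,7}->{7}
Constraint 3 (Z + U = W) on D(Z)={3,4,5,6,7,8} D(U)={3,4,5,6,7,8} D(W)={5,6}: Z {3,4,5,6,7,8}->{3}; U {3,4,5,6,7,8}->{3}; W {5,6}->{6}
Constraint 4 (W < U) on D(W)={6} D(U)={3}: W {6}->{}; U {3}->{}
So after constraint 4: D(U) = {}

Answer: {}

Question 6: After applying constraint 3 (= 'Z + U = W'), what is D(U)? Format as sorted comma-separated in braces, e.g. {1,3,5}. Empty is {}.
Answer: {3}

Derivation:
Constraint 1 (U != W) on D(U)={3,4,5,6,7,8} D(W)={5,6,7}: no change
Constraint 2 (W < Y) on D(W)={5,6,7} D(Y)={3,4,5,7}: W {5,6,7}->{5,6}; Y {3,4,5,7}->{7}
Constraint 3 (Z + U = W) on D(Z)={3,4,5,6,7,8} D(U)={3,4,5,6,7,8} D(W)={5,6}: Z {3,4,5,6,7,8}->{3}; U {3,4,5,6,7,8}->{3}; W {5,6}->{6}
So after constraint 3: D(U) = {3}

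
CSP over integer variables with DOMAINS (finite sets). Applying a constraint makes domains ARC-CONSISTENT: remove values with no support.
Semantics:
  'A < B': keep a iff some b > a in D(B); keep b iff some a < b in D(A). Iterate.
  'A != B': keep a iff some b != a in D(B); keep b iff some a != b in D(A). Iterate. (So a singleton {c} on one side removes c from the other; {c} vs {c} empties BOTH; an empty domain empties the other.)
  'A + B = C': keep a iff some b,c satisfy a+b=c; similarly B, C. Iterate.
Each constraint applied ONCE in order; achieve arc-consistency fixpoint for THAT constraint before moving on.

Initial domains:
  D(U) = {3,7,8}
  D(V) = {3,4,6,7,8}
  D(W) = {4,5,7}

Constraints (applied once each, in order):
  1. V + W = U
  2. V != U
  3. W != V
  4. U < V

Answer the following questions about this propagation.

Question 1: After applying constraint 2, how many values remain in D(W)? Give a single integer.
Answer: 2

Derivation:
Constraint 1 (V + W = U) on D(V)={3,4,6,7,8} D(W)={4,5,7} D(U)={3,7,8}: V {3,4,6,7,8}->{3,4}; W {4,5,7}->{4,5}; U {3,7,8}->{7,8}
Constraint 2 (V != U) on D(V)={3,4} D(U)={7,8}: no change
So after constraint 2: D(W)={4,5}, size = 2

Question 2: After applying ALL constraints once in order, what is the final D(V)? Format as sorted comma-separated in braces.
Answer: {}

Derivation:
Constraint 1 (V + W = U) on D(V)={3,4,6,7,8} D(W)={4,5,7} D(U)={3,7,8}: V {3,4,6,7,8}->{3,4}; W {4,5,7}->{4,5}; U {3,7,8}->{7,8}
Constraint 2 (V != U) on D(V)={3,4} D(U)={7,8}: no change
Constraint 3 (W != V) on D(W)={4,5} D(V)={3,4}: no change
Constraint 4 (U < V) on D(U)={7,8} D(V)={3,4}: U {7,8}->{}; V {3,4}->{}
So after all 4 constraints: D(V) = {}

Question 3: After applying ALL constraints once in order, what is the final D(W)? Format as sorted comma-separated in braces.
Constraint 1 (V + W = U) on D(V)={3,4,6,7,8} D(W)={4,5,7} D(U)={3,7,8}: V {3,4,6,7,8}->{3,4}; W {4,5,7}->{4,5}; U {3,7,8}->{7,8}
Constraint 2 (V != U) on D(V)={3,4} D(U)={7,8}: no change
Constraint 3 (W != V) on D(W)={4,5} D(V)={3,4}: no change
Constraint 4 (U < V) on D(U)={7,8} D(V)={3,4}: U {7,8}->{}; V {3,4}->{}
So after all 4 constraints: D(W) = {4,5}

Answer: {4,5}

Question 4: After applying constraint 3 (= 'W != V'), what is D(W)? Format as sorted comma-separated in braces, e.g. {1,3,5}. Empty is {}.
Constraint 1 (V + W = U) on D(V)={3,4,6,7,8} D(W)={4,5,7} D(U)={3,7,8}: V {3,4,6,7,8}->{3,4}; W {4,5,7}->{4,5}; U {3,7,8}->{7,8}
Constraint 2 (V != U) on D(V)={3,4} D(U)={7,8}: no change
Constraint 3 (W != V) on D(W)={4,5} D(V)={3,4}: no change
So after constraint 3: D(W) = {4,5}

Answer: {4,5}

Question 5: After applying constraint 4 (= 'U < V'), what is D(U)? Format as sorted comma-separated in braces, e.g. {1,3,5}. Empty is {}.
Constraint 1 (V + W = U) on D(V)={3,4,6,7,8} D(W)={4,5,7} D(U)={3,7,8}: V {3,4,6,7,8}->{3,4}; W {4,5,7}->{4,5}; U {3,7,8}->{7,8}
Constraint 2 (V != U) on D(V)={3,4} D(U)={7,8}: no change
Constraint 3 (W != V) on D(W)={4,5} D(V)={3,4}: no change
Constraint 4 (U < V) on D(U)={7,8} D(V)={3,4}: U {7,8}->{}; V {3,4}->{}
So after constraint 4: D(U) = {}

Answer: {}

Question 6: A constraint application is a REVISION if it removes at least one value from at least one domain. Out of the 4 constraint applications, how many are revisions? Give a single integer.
Answer: 2

Derivation:
Constraint 1 (V + W = U) on D(V)={3,4,6,7,8} D(W)={4,5,7} D(U)={3,7,8}: V {3,4,6,7,8}->{3,4}; W {4,5,7}->{4,5}; U {3,7,8}->{7,8} => REVISION
Constraint 2 (V != U) on D(V)={3,4} D(U)={7,8}: no change => not a revision
Constraint 3 (W != V) on D(W)={4,5} D(V)={3,4}: no change => not a revision
Constraint 4 (U < V) on D(U)={7,8} D(V)={3,4}: U {7,8}->{}; V {3,4}->{} => REVISION
Total revisions = 2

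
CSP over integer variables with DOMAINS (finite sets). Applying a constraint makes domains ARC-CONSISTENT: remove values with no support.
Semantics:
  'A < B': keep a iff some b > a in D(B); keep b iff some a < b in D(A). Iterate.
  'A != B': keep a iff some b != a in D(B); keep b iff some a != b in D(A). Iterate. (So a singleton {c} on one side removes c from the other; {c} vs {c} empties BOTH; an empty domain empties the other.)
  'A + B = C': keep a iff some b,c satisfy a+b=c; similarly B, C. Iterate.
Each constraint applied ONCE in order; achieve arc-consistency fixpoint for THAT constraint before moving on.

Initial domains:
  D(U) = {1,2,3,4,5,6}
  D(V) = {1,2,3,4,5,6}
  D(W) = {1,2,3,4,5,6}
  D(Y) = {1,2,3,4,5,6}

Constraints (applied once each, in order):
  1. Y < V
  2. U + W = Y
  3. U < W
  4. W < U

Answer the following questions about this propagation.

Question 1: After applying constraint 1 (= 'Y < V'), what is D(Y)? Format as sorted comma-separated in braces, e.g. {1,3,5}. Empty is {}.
Answer: {1,2,3,4,5}

Derivation:
Constraint 1 (Y < V) on D(Y)={1,2,3,4,5,6} D(V)={1,2,3,4,5,6}: Y {1,2,3,4,5,6}->{1,2,3,4,5}; V {1,2,3,4,5,6}->{2,3,4,5,6}
So after constraint 1: D(Y) = {1,2,3,4,5}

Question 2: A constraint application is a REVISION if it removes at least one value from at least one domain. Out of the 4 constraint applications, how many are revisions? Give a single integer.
Answer: 4

Derivation:
Constraint 1 (Y < V) on D(Y)={1,2,3,4,5,6} D(V)={1,2,3,4,5,6}: Y {1,2,3,4,5,6}->{1,2,3,4,5}; V {1,2,3,4,5,6}->{2,3,4,5,6} => REVISION
Constraint 2 (U + W = Y) on D(U)={1,2,3,4,5,6} D(W)={1,2,3,4,5,6} D(Y)={1,2,3,4,5}: U {1,2,3,4,5,6}->{1,2,3,4}; W {1,2,3,4,5,6}->{1,2,3,4}; Y {1,2,3,4,5}->{2,3,4,5} => REVISION
Constraint 3 (U < W) on D(U)={1,2,3,4} D(W)={1,2,3,4}: U {1,2,3,4}->{1,2,3}; W {1,2,3,4}->{2,3,4} => REVISION
Constraint 4 (W < U) on D(W)={2,3,4} D(U)={1,2,3}: W {2,3,4}->{2}; U {1,2,3}->{3} => REVISION
Total revisions = 4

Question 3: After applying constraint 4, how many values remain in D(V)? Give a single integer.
Constraint 1 (Y < V) on D(Y)={1,2,3,4,5,6} D(V)={1,2,3,4,5,6}: Y {1,2,3,4,5,6}->{1,2,3,4,5}; V {1,2,3,4,5,6}->{2,3,4,5,6}
Constraint 2 (U + W = Y) on D(U)={1,2,3,4,5,6} D(W)={1,2,3,4,5,6} D(Y)={1,2,3,4,5}: U {1,2,3,4,5,6}->{1,2,3,4}; W {1,2,3,4,5,6}->{1,2,3,4}; Y {1,2,3,4,5}->{2,3,4,5}
Constraint 3 (U < W) on D(U)={1,2,3,4} D(W)={1,2,3,4}: U {1,2,3,4}->{1,2,3}; W {1,2,3,4}->{2,3,4}
Constraint 4 (W < U) on D(W)={2,3,4} D(U)={1,2,3}: W {2,3,4}->{2}; U {1,2,3}->{3}
So after constraint 4: D(V)={2,3,4,5,6}, size = 5

Answer: 5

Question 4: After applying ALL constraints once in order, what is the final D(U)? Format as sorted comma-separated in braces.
Constraint 1 (Y < V) on D(Y)={1,2,3,4,5,6} D(V)={1,2,3,4,5,6}: Y {1,2,3,4,5,6}->{1,2,3,4,5}; V {1,2,3,4,5,6}->{2,3,4,5,6}
Constraint 2 (U + W = Y) on D(U)={1,2,3,4,5,6} D(W)={1,2,3,4,5,6} D(Y)={1,2,3,4,5}: U {1,2,3,4,5,6}->{1,2,3,4}; W {1,2,3,4,5,6}->{1,2,3,4}; Y {1,2,3,4,5}->{2,3,4,5}
Constraint 3 (U < W) on D(U)={1,2,3,4} D(W)={1,2,3,4}: U {1,2,3,4}->{1,2,3}; W {1,2,3,4}->{2,3,4}
Constraint 4 (W < U) on D(W)={2,3,4} D(U)={1,2,3}: W {2,3,4}->{2}; U {1,2,3}->{3}
So after all 4 constraints: D(U) = {3}

Answer: {3}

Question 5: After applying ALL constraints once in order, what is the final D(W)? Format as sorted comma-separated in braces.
Answer: {2}

Derivation:
Constraint 1 (Y < V) on D(Y)={1,2,3,4,5,6} D(V)={1,2,3,4,5,6}: Y {1,2,3,4,5,6}->{1,2,3,4,5}; V {1,2,3,4,5,6}->{2,3,4,5,6}
Constraint 2 (U + W = Y) on D(U)={1,2,3,4,5,6} D(W)={1,2,3,4,5,6} D(Y)={1,2,3,4,5}: U {1,2,3,4,5,6}->{1,2,3,4}; W {1,2,3,4,5,6}->{1,2,3,4}; Y {1,2,3,4,5}->{2,3,4,5}
Constraint 3 (U < W) on D(U)={1,2,3,4} D(W)={1,2,3,4}: U {1,2,3,4}->{1,2,3}; W {1,2,3,4}->{2,3,4}
Constraint 4 (W < U) on D(W)={2,3,4} D(U)={1,2,3}: W {2,3,4}->{2}; U {1,2,3}->{3}
So after all 4 constraints: D(W) = {2}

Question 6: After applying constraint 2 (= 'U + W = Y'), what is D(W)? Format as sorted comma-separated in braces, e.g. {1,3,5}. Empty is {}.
Constraint 1 (Y < V) on D(Y)={1,2,3,4,5,6} D(V)={1,2,3,4,5,6}: Y {1,2,3,4,5,6}->{1,2,3,4,5}; V {1,2,3,4,5,6}->{2,3,4,5,6}
Constraint 2 (U + W = Y) on D(U)={1,2,3,4,5,6} D(W)={1,2,3,4,5,6} D(Y)={1,2,3,4,5}: U {1,2,3,4,5,6}->{1,2,3,4}; W {1,2,3,4,5,6}->{1,2,3,4}; Y {1,2,3,4,5}->{2,3,4,5}
So after constraint 2: D(W) = {1,2,3,4}

Answer: {1,2,3,4}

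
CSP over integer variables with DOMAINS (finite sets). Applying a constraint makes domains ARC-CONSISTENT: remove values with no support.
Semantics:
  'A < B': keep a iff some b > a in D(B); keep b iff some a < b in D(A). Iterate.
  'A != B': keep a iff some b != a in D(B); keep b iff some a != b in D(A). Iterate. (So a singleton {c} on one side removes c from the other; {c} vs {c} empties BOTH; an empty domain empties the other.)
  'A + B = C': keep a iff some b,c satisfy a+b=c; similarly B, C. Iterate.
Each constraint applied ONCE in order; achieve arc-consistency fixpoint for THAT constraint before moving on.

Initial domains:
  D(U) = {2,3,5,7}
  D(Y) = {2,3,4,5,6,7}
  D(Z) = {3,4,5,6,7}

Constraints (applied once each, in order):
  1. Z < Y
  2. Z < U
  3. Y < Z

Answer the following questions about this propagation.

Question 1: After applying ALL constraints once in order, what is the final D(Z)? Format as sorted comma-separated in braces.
Answer: {5,6}

Derivation:
Constraint 1 (Z < Y) on D(Z)={3,4,5,6,7} D(Y)={2,3,4,5,6,7}: Z {3,4,5,6,7}->{3,4,5,6}; Y {2,3,4,5,6,7}->{4,5,6,7}
Constraint 2 (Z < U) on D(Z)={3,4,5,6} D(U)={2,3,5,7}: U {2,3,5,7}->{5,7}
Constraint 3 (Y < Z) on D(Y)={4,5,6,7} D(Z)={3,4,5,6}: Y {4,5,6,7}->{4,5}; Z {3,4,5,6}->{5,6}
So after all 3 constraints: D(Z) = {5,6}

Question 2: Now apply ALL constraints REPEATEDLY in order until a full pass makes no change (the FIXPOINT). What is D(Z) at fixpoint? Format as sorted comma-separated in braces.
Answer: {}

Derivation:
pass 0 (initial): D(Z)={3,4,5,6,7}
pass 1: U {2,3,5,7}->{5,7}; Y {2,3,4,5,6,7}->{4,5}; Z {3,4,5,6,7}->{5,6}
pass 2: U {5,7}->{}; Y {4,5}->{}; Z {5,6}->{}
pass 3: no change
Fixpoint after 3 passes: D(Z) = {}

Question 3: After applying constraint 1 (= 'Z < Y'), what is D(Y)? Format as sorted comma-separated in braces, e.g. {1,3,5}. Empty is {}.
Constraint 1 (Z < Y) on D(Z)={3,4,5,6,7} D(Y)={2,3,4,5,6,7}: Z {3,4,5,6,7}->{3,4,5,6}; Y {2,3,4,5,6,7}->{4,5,6,7}
So after constraint 1: D(Y) = {4,5,6,7}

Answer: {4,5,6,7}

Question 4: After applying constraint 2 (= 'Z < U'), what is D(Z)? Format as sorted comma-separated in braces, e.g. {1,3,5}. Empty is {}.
Constraint 1 (Z < Y) on D(Z)={3,4,5,6,7} D(Y)={2,3,4,5,6,7}: Z {3,4,5,6,7}->{3,4,5,6}; Y {2,3,4,5,6,7}->{4,5,6,7}
Constraint 2 (Z < U) on D(Z)={3,4,5,6} D(U)={2,3,5,7}: U {2,3,5,7}->{5,7}
So after constraint 2: D(Z) = {3,4,5,6}

Answer: {3,4,5,6}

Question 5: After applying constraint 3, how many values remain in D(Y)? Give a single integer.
Answer: 2

Derivation:
Constraint 1 (Z < Y) on D(Z)={3,4,5,6,7} D(Y)={2,3,4,5,6,7}: Z {3,4,5,6,7}->{3,4,5,6}; Y {2,3,4,5,6,7}->{4,5,6,7}
Constraint 2 (Z < U) on D(Z)={3,4,5,6} D(U)={2,3,5,7}: U {2,3,5,7}->{5,7}
Constraint 3 (Y < Z) on D(Y)={4,5,6,7} D(Z)={3,4,5,6}: Y {4,5,6,7}->{4,5}; Z {3,4,5,6}->{5,6}
So after constraint 3: D(Y)={4,5}, size = 2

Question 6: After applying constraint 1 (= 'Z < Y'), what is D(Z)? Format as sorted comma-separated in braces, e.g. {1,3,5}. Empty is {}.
Constraint 1 (Z < Y) on D(Z)={3,4,5,6,7} D(Y)={2,3,4,5,6,7}: Z {3,4,5,6,7}->{3,4,5,6}; Y {2,3,4,5,6,7}->{4,5,6,7}
So after constraint 1: D(Z) = {3,4,5,6}

Answer: {3,4,5,6}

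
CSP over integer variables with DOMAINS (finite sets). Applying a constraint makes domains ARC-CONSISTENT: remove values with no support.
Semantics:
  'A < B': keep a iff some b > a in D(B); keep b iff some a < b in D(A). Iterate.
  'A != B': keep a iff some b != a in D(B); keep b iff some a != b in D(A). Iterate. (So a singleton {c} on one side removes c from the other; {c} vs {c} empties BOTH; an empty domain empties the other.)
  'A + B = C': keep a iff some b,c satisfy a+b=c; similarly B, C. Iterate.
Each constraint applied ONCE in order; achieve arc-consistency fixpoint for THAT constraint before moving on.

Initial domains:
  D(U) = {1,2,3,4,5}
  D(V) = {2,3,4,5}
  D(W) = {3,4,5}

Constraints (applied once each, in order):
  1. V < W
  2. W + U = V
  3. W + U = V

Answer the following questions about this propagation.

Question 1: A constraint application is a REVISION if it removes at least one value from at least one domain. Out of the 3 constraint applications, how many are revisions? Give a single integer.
Constraint 1 (V < W) on D(V)={2,3,4,5} D(W)={3,4,5}: V {2,3,4,5}->{2,3,4} => REVISION
Constraint 2 (W + U = V) on D(W)={3,4,5} D(U)={1,2,3,4,5} D(V)={2,3,4}: W {3,4,5}->{3}; U {1,2,3,4,5}->{1}; V {2,3,4}->{4} => REVISION
Constraint 3 (W + U = V) on D(W)={3} D(U)={1} D(V)={4}: no change => not a revision
Total revisions = 2

Answer: 2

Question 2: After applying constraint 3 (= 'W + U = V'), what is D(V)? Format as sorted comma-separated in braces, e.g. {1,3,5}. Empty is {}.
Constraint 1 (V < W) on D(V)={2,3,4,5} D(W)={3,4,5}: V {2,3,4,5}->{2,3,4}
Constraint 2 (W + U = V) on D(W)={3,4,5} D(U)={1,2,3,4,5} D(V)={2,3,4}: W {3,4,5}->{3}; U {1,2,3,4,5}->{1}; V {2,3,4}->{4}
Constraint 3 (W + U = V) on D(W)={3} D(U)={1} D(V)={4}: no change
So after constraint 3: D(V) = {4}

Answer: {4}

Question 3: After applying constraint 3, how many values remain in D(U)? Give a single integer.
Constraint 1 (V < W) on D(V)={2,3,4,5} D(W)={3,4,5}: V {2,3,4,5}->{2,3,4}
Constraint 2 (W + U = V) on D(W)={3,4,5} D(U)={1,2,3,4,5} D(V)={2,3,4}: W {3,4,5}->{3}; U {1,2,3,4,5}->{1}; V {2,3,4}->{4}
Constraint 3 (W + U = V) on D(W)={3} D(U)={1} D(V)={4}: no change
So after constraint 3: D(U)={1}, size = 1

Answer: 1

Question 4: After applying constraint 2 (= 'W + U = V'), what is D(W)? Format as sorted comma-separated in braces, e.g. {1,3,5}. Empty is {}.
Answer: {3}

Derivation:
Constraint 1 (V < W) on D(V)={2,3,4,5} D(W)={3,4,5}: V {2,3,4,5}->{2,3,4}
Constraint 2 (W + U = V) on D(W)={3,4,5} D(U)={1,2,3,4,5} D(V)={2,3,4}: W {3,4,5}->{3}; U {1,2,3,4,5}->{1}; V {2,3,4}->{4}
So after constraint 2: D(W) = {3}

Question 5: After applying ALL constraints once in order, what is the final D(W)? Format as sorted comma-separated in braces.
Answer: {3}

Derivation:
Constraint 1 (V < W) on D(V)={2,3,4,5} D(W)={3,4,5}: V {2,3,4,5}->{2,3,4}
Constraint 2 (W + U = V) on D(W)={3,4,5} D(U)={1,2,3,4,5} D(V)={2,3,4}: W {3,4,5}->{3}; U {1,2,3,4,5}->{1}; V {2,3,4}->{4}
Constraint 3 (W + U = V) on D(W)={3} D(U)={1} D(V)={4}: no change
So after all 3 constraints: D(W) = {3}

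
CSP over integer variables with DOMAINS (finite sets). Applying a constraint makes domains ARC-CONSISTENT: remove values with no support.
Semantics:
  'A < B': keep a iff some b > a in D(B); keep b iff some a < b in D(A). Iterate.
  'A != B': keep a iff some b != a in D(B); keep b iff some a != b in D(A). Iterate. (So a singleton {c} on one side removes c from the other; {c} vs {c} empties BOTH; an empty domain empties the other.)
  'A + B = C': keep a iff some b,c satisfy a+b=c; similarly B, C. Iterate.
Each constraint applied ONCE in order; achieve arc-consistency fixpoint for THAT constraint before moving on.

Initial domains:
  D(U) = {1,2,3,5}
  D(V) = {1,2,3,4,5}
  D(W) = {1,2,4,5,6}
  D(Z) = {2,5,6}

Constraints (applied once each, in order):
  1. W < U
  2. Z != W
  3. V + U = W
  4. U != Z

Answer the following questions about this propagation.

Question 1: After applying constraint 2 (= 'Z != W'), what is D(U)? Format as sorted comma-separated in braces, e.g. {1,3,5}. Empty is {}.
Constraint 1 (W < U) on D(W)={1,2,4,5,6} D(U)={1,2,3,5}: W {1,2,4,5,6}->{1,2,4}; U {1,2,3,5}->{2,3,5}
Constraint 2 (Z != W) on D(Z)={2,5,6} D(W)={1,2,4}: no change
So after constraint 2: D(U) = {2,3,5}

Answer: {2,3,5}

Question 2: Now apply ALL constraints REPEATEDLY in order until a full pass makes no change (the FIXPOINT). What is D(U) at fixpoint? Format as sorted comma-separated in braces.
Answer: {}

Derivation:
pass 0 (initial): D(U)={1,2,3,5}
pass 1: U {1,2,3,5}->{2,3}; V {1,2,3,4,5}->{1,2}; W {1,2,4,5,6}->{4}
pass 2: U {2,3}->{}; V {1,2}->{}; W {4}->{}; Z {2,5,6}->{}
pass 3: no change
Fixpoint after 3 passes: D(U) = {}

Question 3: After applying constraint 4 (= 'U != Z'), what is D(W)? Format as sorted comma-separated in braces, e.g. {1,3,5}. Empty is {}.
Answer: {4}

Derivation:
Constraint 1 (W < U) on D(W)={1,2,4,5,6} D(U)={1,2,3,5}: W {1,2,4,5,6}->{1,2,4}; U {1,2,3,5}->{2,3,5}
Constraint 2 (Z != W) on D(Z)={2,5,6} D(W)={1,2,4}: no change
Constraint 3 (V + U = W) on D(V)={1,2,3,4,5} D(U)={2,3,5} D(W)={1,2,4}: V {1,2,3,4,5}->{1,2}; U {2,3,5}->{2,3}; W {1,2,4}->{4}
Constraint 4 (U != Z) on D(U)={2,3} D(Z)={2,5,6}: no change
So after constraint 4: D(W) = {4}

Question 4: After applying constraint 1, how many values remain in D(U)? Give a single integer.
Answer: 3

Derivation:
Constraint 1 (W < U) on D(W)={1,2,4,5,6} D(U)={1,2,3,5}: W {1,2,4,5,6}->{1,2,4}; U {1,2,3,5}->{2,3,5}
So after constraint 1: D(U)={2,3,5}, size = 3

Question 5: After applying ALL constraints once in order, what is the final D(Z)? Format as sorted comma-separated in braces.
Answer: {2,5,6}

Derivation:
Constraint 1 (W < U) on D(W)={1,2,4,5,6} D(U)={1,2,3,5}: W {1,2,4,5,6}->{1,2,4}; U {1,2,3,5}->{2,3,5}
Constraint 2 (Z != W) on D(Z)={2,5,6} D(W)={1,2,4}: no change
Constraint 3 (V + U = W) on D(V)={1,2,3,4,5} D(U)={2,3,5} D(W)={1,2,4}: V {1,2,3,4,5}->{1,2}; U {2,3,5}->{2,3}; W {1,2,4}->{4}
Constraint 4 (U != Z) on D(U)={2,3} D(Z)={2,5,6}: no change
So after all 4 constraints: D(Z) = {2,5,6}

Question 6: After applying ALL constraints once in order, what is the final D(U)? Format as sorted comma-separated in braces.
Constraint 1 (W < U) on D(W)={1,2,4,5,6} D(U)={1,2,3,5}: W {1,2,4,5,6}->{1,2,4}; U {1,2,3,5}->{2,3,5}
Constraint 2 (Z != W) on D(Z)={2,5,6} D(W)={1,2,4}: no change
Constraint 3 (V + U = W) on D(V)={1,2,3,4,5} D(U)={2,3,5} D(W)={1,2,4}: V {1,2,3,4,5}->{1,2}; U {2,3,5}->{2,3}; W {1,2,4}->{4}
Constraint 4 (U != Z) on D(U)={2,3} D(Z)={2,5,6}: no change
So after all 4 constraints: D(U) = {2,3}

Answer: {2,3}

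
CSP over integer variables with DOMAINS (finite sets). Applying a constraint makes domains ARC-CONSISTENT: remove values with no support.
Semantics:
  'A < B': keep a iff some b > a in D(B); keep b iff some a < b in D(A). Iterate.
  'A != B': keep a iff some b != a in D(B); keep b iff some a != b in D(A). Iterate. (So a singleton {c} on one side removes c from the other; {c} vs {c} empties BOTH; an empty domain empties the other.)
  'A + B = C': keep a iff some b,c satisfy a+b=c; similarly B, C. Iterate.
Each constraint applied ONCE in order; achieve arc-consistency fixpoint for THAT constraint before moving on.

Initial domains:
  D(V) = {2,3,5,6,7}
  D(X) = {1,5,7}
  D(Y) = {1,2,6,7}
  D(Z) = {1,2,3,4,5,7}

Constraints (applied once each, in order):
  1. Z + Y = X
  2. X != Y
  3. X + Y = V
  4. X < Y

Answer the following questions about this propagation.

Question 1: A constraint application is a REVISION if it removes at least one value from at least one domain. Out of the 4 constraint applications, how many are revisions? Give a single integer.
Answer: 3

Derivation:
Constraint 1 (Z + Y = X) on D(Z)={1,2,3,4,5,7} D(Y)={1,2,6,7} D(X)={1,5,7}: Z {1,2,3,4,5,7}->{1,3,4,5}; Y {1,2,6,7}->{1,2,6}; X {1,5,7}->{5,7} => REVISION
Constraint 2 (X != Y) on D(X)={5,7} D(Y)={1,2,6}: no change => not a revision
Constraint 3 (X + Y = V) on D(X)={5,7} D(Y)={1,2,6} D(V)={2,3,5,6,7}: X {5,7}->{5}; Y {1,2,6}->{1,2}; V {2,3,5,6,7}->{6,7} => REVISION
Constraint 4 (X < Y) on D(X)={5} D(Y)={1,2}: X {5}->{}; Y {1,2}->{} => REVISION
Total revisions = 3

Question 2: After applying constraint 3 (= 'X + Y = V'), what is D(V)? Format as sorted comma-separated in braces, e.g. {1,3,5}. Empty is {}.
Answer: {6,7}

Derivation:
Constraint 1 (Z + Y = X) on D(Z)={1,2,3,4,5,7} D(Y)={1,2,6,7} D(X)={1,5,7}: Z {1,2,3,4,5,7}->{1,3,4,5}; Y {1,2,6,7}->{1,2,6}; X {1,5,7}->{5,7}
Constraint 2 (X != Y) on D(X)={5,7} D(Y)={1,2,6}: no change
Constraint 3 (X + Y = V) on D(X)={5,7} D(Y)={1,2,6} D(V)={2,3,5,6,7}: X {5,7}->{5}; Y {1,2,6}->{1,2}; V {2,3,5,6,7}->{6,7}
So after constraint 3: D(V) = {6,7}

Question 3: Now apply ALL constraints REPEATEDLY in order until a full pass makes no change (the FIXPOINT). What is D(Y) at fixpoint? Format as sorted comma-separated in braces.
Answer: {}

Derivation:
pass 0 (initial): D(Y)={1,2,6,7}
pass 1: V {2,3,5,6,7}->{6,7}; X {1,5,7}->{}; Y {1,2,6,7}->{}; Z {1,2,3,4,5,7}->{1,3,4,5}
pass 2: V {6,7}->{}; Z {1,3,4,5}->{}
pass 3: no change
Fixpoint after 3 passes: D(Y) = {}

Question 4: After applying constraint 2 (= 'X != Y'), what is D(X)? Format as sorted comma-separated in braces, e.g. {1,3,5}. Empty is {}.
Answer: {5,7}

Derivation:
Constraint 1 (Z + Y = X) on D(Z)={1,2,3,4,5,7} D(Y)={1,2,6,7} D(X)={1,5,7}: Z {1,2,3,4,5,7}->{1,3,4,5}; Y {1,2,6,7}->{1,2,6}; X {1,5,7}->{5,7}
Constraint 2 (X != Y) on D(X)={5,7} D(Y)={1,2,6}: no change
So after constraint 2: D(X) = {5,7}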